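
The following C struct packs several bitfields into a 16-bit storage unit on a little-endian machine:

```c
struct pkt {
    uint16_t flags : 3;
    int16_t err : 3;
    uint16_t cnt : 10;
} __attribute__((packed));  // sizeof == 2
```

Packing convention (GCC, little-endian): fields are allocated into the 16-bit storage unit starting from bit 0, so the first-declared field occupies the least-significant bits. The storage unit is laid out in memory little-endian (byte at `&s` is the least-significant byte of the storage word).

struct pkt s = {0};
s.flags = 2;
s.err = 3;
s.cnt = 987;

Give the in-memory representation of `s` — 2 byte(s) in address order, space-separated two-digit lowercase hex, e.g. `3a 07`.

da f6

flags:3 = 2 → 0x2 << 0 → word 0x0002
err:3 = 3 → 0x3 << 3 → word 0x001a
cnt:10 = 987 → 0x3db << 6 → word 0xf6da
word = 0xf6da → little-endian bytes:
  [0]=0xda  [1]=0xf6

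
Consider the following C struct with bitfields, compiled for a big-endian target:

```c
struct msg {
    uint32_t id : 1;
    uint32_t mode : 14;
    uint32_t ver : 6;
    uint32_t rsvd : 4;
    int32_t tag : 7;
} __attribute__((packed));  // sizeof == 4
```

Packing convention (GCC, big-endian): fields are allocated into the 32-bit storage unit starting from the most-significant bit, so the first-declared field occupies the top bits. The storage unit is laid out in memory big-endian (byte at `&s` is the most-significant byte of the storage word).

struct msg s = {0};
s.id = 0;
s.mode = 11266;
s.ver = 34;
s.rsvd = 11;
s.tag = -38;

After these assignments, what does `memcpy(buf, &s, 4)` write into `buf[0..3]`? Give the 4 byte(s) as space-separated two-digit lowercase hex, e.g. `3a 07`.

[31+:1] id=0 & 0x1 = 0x0; word=0x00000000
[17+:14] mode=11266 & 0x3fff = 0x2c02; word=0x58040000
[11+:6] ver=34 & 0x3f = 0x22; word=0x58051000
[7+:4] rsvd=11 & 0xf = 0xb; word=0x58051580
[0+:7] tag=-38 & 0x7f = 0x5a; word=0x580515da
word = 0x580515da → big-endian bytes:
  [0]=0x58  [1]=0x05  [2]=0x15  [3]=0xda

58 05 15 da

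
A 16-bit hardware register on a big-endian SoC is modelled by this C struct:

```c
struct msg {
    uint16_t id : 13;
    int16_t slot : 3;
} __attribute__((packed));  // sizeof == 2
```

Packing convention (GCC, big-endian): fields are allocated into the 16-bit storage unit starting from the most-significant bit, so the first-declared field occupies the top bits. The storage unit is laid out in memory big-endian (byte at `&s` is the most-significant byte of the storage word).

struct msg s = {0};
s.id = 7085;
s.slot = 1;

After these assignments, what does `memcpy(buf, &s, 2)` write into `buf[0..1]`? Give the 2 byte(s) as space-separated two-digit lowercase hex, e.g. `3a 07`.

dd 69

id:13 = 7085 → 0x1bad << 3 → word 0xdd68
slot:3 = 1 → 0x1 << 0 → word 0xdd69
word = 0xdd69 → big-endian bytes:
  [0]=0xdd  [1]=0x69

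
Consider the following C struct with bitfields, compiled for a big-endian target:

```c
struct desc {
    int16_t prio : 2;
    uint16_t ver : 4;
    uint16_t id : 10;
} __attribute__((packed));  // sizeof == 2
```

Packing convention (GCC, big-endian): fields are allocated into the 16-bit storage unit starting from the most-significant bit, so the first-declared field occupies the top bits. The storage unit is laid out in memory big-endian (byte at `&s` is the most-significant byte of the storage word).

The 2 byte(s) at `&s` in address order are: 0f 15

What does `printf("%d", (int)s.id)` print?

789

[0]=0x0f [1]=0x15 (big-endian) → word 0x0f15
prio:2 @ bit 14 → (0x0f15>>14)&0x3 = 0x0
ver:4 @ bit 10 → (0x0f15>>10)&0xf = 0x3
id:10 @ bit 0 → (0x0f15>>0)&0x3ff = 0x315  ←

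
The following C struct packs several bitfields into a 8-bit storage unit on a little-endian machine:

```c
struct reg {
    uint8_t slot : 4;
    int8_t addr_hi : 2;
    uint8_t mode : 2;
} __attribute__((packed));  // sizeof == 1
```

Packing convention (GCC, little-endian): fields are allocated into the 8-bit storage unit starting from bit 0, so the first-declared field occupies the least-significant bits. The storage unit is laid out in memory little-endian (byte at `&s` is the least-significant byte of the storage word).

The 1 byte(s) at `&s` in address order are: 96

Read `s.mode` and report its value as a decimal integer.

2

[0]=0x96 (little-endian) → word 0x96
slot [0+:4] = (word>>0) & 0xf = 6
addr_hi [4+:2] = (word>>4) & 0x3 = 1
mode [6+:2] = (word>>6) & 0x3 = 2  ←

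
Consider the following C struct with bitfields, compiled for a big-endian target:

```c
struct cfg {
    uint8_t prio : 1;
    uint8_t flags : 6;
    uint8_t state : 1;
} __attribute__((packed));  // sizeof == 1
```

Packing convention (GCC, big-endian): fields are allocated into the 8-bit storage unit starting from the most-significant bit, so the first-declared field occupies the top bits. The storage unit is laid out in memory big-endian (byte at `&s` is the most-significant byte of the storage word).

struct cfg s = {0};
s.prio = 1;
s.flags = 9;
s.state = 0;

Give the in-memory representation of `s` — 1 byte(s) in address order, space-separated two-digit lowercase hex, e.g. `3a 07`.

prio:1 = 1 → 0x1 << 7 → word 0x80
flags:6 = 9 → 0x9 << 1 → word 0x92
state:1 = 0 → 0x0 << 0 → word 0x92
word = 0x92 → big-endian bytes:
  [0]=0x92

92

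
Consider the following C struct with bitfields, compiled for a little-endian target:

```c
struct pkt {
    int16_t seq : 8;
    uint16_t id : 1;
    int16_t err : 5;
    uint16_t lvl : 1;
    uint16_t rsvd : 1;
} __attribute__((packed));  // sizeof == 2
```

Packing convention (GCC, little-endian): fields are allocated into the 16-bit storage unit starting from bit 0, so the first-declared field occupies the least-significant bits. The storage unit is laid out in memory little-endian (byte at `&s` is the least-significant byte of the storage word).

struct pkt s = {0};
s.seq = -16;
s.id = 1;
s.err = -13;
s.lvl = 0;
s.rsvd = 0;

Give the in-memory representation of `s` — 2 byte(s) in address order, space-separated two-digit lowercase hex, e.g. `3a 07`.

seq (8b) val=-16 bits=0xf0 at bit 0: 0x00f0
id (1b) val=1 bits=0x1 at bit 8: 0x01f0
err (5b) val=-13 bits=0x13 at bit 9: 0x27f0
lvl (1b) val=0 bits=0x0 at bit 14: 0x27f0
rsvd (1b) val=0 bits=0x0 at bit 15: 0x27f0
word = 0x27f0 → little-endian bytes:
  [0]=0xf0  [1]=0x27

f0 27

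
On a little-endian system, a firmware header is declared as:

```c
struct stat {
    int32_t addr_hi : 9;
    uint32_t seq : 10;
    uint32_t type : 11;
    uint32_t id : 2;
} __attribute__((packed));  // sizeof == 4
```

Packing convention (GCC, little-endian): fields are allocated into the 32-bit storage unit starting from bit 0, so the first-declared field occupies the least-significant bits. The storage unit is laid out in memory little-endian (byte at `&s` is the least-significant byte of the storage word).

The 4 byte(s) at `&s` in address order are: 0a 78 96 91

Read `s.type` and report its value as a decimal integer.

562

[0]=0x0a [1]=0x78 [2]=0x96 [3]=0x91 (little-endian) → word 0x9196780a
addr_hi [0+:9] = (word>>0) & 0x1ff = 10
seq [9+:10] = (word>>9) & 0x3ff = 828
type [19+:11] = (word>>19) & 0x7ff = 562  ←
id [30+:2] = (word>>30) & 0x3 = 2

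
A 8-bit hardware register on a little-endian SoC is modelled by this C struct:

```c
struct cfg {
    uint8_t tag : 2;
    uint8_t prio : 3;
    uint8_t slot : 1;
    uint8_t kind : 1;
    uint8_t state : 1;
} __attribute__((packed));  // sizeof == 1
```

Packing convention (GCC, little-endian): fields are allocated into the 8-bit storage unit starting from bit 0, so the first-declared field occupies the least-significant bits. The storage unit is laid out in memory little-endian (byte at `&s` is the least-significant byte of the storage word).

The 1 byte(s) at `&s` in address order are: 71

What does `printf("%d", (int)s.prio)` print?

[0]=0x71 (little-endian) → word 0x71
tag:2 @ bit 0 → (0x71>>0)&0x3 = 0x1
prio:3 @ bit 2 → (0x71>>2)&0x7 = 0x4  ←
slot:1 @ bit 5 → (0x71>>5)&0x1 = 0x1
kind:1 @ bit 6 → (0x71>>6)&0x1 = 0x1
state:1 @ bit 7 → (0x71>>7)&0x1 = 0x0

4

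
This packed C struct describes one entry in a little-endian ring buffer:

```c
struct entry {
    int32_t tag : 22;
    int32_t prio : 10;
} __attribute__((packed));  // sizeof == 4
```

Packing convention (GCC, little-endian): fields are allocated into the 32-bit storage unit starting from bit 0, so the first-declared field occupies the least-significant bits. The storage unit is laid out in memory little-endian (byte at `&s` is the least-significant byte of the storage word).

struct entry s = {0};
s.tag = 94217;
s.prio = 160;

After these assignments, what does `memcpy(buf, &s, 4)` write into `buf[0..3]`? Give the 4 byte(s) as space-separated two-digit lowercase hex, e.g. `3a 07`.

[0+:22] tag=94217 & 0x3fffff = 0x17009; word=0x00017009
[22+:10] prio=160 & 0x3ff = 0xa0; word=0x28017009
word = 0x28017009 → little-endian bytes:
  [0]=0x09  [1]=0x70  [2]=0x01  [3]=0x28

09 70 01 28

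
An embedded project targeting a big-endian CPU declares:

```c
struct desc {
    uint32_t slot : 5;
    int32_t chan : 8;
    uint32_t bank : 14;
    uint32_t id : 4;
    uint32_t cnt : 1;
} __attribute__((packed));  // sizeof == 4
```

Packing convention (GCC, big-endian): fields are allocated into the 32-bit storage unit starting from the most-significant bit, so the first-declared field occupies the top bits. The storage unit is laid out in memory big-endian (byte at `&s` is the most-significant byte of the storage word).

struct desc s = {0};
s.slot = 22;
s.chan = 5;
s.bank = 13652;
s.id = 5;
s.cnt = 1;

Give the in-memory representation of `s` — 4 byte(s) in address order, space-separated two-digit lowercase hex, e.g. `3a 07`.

b0 2e aa 8b

slot:5 = 22 → 0x16 << 27 → word 0xb0000000
chan:8 = 5 → 0x5 << 19 → word 0xb0280000
bank:14 = 13652 → 0x3554 << 5 → word 0xb02eaa80
id:4 = 5 → 0x5 << 1 → word 0xb02eaa8a
cnt:1 = 1 → 0x1 << 0 → word 0xb02eaa8b
word = 0xb02eaa8b → big-endian bytes:
  [0]=0xb0  [1]=0x2e  [2]=0xaa  [3]=0x8b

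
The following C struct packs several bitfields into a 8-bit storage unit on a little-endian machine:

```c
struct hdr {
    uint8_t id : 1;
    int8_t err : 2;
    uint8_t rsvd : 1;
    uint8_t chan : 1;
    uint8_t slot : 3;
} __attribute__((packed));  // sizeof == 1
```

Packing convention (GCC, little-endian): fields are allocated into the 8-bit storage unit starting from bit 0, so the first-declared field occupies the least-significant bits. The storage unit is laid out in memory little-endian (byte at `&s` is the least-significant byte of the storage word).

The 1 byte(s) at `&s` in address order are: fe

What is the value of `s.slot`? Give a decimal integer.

7

[0]=0xfe (little-endian) → word 0xfe
id [0+:1] = (word>>0) & 0x1 = 0
err [1+:2] = (word>>1) & 0x3 = 3
rsvd [3+:1] = (word>>3) & 0x1 = 1
chan [4+:1] = (word>>4) & 0x1 = 1
slot [5+:3] = (word>>5) & 0x7 = 7  ←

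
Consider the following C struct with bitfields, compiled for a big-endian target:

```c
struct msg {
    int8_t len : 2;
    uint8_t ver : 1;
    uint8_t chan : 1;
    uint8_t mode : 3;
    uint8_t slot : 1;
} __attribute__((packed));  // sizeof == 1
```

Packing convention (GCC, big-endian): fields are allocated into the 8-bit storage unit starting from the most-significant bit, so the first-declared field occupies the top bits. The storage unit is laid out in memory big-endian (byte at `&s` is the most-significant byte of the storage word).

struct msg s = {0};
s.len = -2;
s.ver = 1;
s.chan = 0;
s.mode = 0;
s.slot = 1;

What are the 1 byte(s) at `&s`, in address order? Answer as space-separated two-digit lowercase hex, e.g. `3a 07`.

len:2 = -2 → 0x2 << 6 → word 0x80
ver:1 = 1 → 0x1 << 5 → word 0xa0
chan:1 = 0 → 0x0 << 4 → word 0xa0
mode:3 = 0 → 0x0 << 1 → word 0xa0
slot:1 = 1 → 0x1 << 0 → word 0xa1
word = 0xa1 → big-endian bytes:
  [0]=0xa1

a1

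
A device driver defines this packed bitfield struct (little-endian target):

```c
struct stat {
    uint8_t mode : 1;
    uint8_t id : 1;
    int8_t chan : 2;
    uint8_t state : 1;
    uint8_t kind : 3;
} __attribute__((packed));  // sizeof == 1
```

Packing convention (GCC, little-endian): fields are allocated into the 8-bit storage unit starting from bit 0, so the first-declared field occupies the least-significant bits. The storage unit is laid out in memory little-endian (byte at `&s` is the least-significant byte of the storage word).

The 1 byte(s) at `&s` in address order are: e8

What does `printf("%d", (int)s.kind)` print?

[0]=0xe8 (little-endian) → word 0xe8
mode [0+:1] = (word>>0) & 0x1 = 0
id [1+:1] = (word>>1) & 0x1 = 0
chan [2+:2] = (word>>2) & 0x3 = 2
state [4+:1] = (word>>4) & 0x1 = 0
kind [5+:3] = (word>>5) & 0x7 = 7  ←

7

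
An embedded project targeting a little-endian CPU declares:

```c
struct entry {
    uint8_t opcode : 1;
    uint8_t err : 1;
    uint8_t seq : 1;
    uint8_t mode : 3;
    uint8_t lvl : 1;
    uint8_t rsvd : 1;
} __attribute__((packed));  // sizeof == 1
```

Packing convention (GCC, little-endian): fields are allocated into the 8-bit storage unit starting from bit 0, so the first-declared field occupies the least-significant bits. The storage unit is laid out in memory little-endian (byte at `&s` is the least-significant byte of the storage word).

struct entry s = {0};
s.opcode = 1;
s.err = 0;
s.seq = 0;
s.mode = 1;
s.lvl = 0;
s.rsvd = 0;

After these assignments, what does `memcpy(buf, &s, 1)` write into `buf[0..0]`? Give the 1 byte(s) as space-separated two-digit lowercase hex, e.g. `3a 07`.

09

[0+:1] opcode=1 & 0x1 = 0x1; word=0x01
[1+:1] err=0 & 0x1 = 0x0; word=0x01
[2+:1] seq=0 & 0x1 = 0x0; word=0x01
[3+:3] mode=1 & 0x7 = 0x1; word=0x09
[6+:1] lvl=0 & 0x1 = 0x0; word=0x09
[7+:1] rsvd=0 & 0x1 = 0x0; word=0x09
word = 0x09 → little-endian bytes:
  [0]=0x09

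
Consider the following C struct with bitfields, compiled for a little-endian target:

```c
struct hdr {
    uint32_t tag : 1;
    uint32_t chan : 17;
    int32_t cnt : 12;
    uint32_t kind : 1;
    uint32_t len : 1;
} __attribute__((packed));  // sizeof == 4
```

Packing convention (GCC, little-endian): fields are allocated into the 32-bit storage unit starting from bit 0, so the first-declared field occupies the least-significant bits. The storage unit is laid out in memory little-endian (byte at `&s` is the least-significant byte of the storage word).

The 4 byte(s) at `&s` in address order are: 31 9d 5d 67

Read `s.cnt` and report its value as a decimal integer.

[0]=0x31 [1]=0x9d [2]=0x5d [3]=0x67 (little-endian) → word 0x675d9d31
tag [0+:1] = (word>>0) & 0x1 = 1
chan [1+:17] = (word>>1) & 0x1ffff = 52888
cnt [18+:12] = (word>>18) & 0xfff = 2519  ←
kind [30+:1] = (word>>30) & 0x1 = 1
len [31+:1] = (word>>31) & 0x1 = 0
cnt signed 12b, MSB=1: 2519 - 4096 = -1577

-1577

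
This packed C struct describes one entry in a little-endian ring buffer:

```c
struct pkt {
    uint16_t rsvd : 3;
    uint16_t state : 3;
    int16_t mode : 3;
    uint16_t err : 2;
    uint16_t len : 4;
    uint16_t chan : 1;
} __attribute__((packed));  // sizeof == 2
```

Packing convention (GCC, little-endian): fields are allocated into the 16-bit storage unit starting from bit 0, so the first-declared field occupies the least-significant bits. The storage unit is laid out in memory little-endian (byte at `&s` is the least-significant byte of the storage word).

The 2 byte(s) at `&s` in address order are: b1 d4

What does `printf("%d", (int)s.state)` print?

[0]=0xb1 [1]=0xd4 (little-endian) → word 0xd4b1
rsvd [0+:3] = (word>>0) & 0x7 = 1
state [3+:3] = (word>>3) & 0x7 = 6  ←
mode [6+:3] = (word>>6) & 0x7 = 2
err [9+:2] = (word>>9) & 0x3 = 2
len [11+:4] = (word>>11) & 0xf = 10
chan [15+:1] = (word>>15) & 0x1 = 1

6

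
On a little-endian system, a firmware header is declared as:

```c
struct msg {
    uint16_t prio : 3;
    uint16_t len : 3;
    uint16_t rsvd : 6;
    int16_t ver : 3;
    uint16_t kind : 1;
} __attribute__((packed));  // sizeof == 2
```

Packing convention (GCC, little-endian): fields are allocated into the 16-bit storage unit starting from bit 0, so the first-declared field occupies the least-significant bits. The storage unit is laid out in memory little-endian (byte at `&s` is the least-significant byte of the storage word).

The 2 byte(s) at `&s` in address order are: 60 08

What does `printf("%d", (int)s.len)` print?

[0]=0x60 [1]=0x08 (little-endian) → word 0x0860
prio:3 @ bit 0 → (0x0860>>0)&0x7 = 0x0
len:3 @ bit 3 → (0x0860>>3)&0x7 = 0x4  ←
rsvd:6 @ bit 6 → (0x0860>>6)&0x3f = 0x21
ver:3 @ bit 12 → (0x0860>>12)&0x7 = 0x0
kind:1 @ bit 15 → (0x0860>>15)&0x1 = 0x0

4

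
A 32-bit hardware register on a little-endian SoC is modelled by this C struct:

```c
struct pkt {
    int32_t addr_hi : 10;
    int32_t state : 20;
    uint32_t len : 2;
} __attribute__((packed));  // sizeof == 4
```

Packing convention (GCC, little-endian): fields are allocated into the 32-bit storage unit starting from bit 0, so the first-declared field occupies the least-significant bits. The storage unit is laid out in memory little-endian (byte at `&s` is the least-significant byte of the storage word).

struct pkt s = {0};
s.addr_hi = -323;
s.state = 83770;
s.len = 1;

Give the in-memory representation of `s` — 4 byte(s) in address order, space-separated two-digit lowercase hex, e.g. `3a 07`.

addr_hi (10b) val=-323 bits=0x2bd at bit 0: 0x000002bd
state (20b) val=83770 bits=0x1473a at bit 10: 0x051ceabd
len (2b) val=1 bits=0x1 at bit 30: 0x451ceabd
word = 0x451ceabd → little-endian bytes:
  [0]=0xbd  [1]=0xea  [2]=0x1c  [3]=0x45

bd ea 1c 45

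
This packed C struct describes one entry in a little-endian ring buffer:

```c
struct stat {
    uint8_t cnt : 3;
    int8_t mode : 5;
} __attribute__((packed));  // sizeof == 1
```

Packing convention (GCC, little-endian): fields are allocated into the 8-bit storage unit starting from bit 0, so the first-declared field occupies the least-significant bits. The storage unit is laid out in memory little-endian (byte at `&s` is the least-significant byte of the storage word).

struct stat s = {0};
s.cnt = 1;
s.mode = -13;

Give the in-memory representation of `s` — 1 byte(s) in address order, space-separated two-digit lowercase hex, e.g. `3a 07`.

99

[0+:3] cnt=1 & 0x7 = 0x1; word=0x01
[3+:5] mode=-13 & 0x1f = 0x13; word=0x99
word = 0x99 → little-endian bytes:
  [0]=0x99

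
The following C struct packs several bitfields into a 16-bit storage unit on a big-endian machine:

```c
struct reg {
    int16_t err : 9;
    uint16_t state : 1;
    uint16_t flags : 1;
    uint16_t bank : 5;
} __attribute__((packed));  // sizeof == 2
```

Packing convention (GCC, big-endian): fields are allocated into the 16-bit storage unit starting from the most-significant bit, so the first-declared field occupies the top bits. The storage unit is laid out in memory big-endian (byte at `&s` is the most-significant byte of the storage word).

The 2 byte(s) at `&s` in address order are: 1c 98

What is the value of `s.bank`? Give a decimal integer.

24

[0]=0x1c [1]=0x98 (big-endian) → word 0x1c98
err [7+:9] = (word>>7) & 0x1ff = 57
state [6+:1] = (word>>6) & 0x1 = 0
flags [5+:1] = (word>>5) & 0x1 = 0
bank [0+:5] = (word>>0) & 0x1f = 24  ←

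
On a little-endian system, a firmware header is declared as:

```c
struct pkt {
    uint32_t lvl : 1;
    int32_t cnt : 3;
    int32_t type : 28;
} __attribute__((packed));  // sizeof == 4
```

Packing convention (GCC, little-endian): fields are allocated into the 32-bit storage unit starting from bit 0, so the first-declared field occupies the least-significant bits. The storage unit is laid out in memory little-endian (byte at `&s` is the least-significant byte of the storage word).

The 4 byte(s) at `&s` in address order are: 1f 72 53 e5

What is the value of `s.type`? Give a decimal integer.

-27969759

[0]=0x1f [1]=0x72 [2]=0x53 [3]=0xe5 (little-endian) → word 0xe553721f
lvl:1 @ bit 0 → (0xe553721f>>0)&0x1 = 0x1
cnt:3 @ bit 1 → (0xe553721f>>1)&0x7 = 0x7
type:28 @ bit 4 → (0xe553721f>>4)&0xfffffff = 0xe553721  ←
type signed 28b, MSB=1: 240465697 - 268435456 = -27969759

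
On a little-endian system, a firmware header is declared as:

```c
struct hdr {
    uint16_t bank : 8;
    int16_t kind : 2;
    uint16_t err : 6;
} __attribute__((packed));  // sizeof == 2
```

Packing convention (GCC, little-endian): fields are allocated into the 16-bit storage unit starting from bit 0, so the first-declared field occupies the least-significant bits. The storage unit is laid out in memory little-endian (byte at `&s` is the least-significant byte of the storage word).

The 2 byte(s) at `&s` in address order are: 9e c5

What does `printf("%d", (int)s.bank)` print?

158

[0]=0x9e [1]=0xc5 (little-endian) → word 0xc59e
bank:8 @ bit 0 → (0xc59e>>0)&0xff = 0x9e  ←
kind:2 @ bit 8 → (0xc59e>>8)&0x3 = 0x1
err:6 @ bit 10 → (0xc59e>>10)&0x3f = 0x31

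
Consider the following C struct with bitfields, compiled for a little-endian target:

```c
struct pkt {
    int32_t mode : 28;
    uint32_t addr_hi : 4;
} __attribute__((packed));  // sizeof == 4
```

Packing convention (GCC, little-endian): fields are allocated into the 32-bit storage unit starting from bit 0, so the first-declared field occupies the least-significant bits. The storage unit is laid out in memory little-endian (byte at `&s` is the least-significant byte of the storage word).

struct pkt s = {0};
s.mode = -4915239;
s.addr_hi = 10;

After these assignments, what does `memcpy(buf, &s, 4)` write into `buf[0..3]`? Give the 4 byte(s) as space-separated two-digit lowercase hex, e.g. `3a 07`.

d9 ff b4 af

[0+:28] mode=-4915239 & 0xfffffff = 0xfb4ffd9; word=0x0fb4ffd9
[28+:4] addr_hi=10 & 0xf = 0xa; word=0xafb4ffd9
word = 0xafb4ffd9 → little-endian bytes:
  [0]=0xd9  [1]=0xff  [2]=0xb4  [3]=0xaf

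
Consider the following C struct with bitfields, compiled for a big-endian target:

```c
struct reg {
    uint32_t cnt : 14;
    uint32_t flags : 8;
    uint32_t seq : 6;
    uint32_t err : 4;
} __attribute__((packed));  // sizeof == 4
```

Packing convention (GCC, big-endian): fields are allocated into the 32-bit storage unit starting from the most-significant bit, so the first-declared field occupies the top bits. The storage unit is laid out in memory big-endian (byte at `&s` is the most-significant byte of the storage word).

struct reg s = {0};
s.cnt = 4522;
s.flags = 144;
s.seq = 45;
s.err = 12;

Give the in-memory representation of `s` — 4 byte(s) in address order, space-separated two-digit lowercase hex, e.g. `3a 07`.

[18+:14] cnt=4522 & 0x3fff = 0x11aa; word=0x46a80000
[10+:8] flags=144 & 0xff = 0x90; word=0x46aa4000
[4+:6] seq=45 & 0x3f = 0x2d; word=0x46aa42d0
[0+:4] err=12 & 0xf = 0xc; word=0x46aa42dc
word = 0x46aa42dc → big-endian bytes:
  [0]=0x46  [1]=0xaa  [2]=0x42  [3]=0xdc

46 aa 42 dc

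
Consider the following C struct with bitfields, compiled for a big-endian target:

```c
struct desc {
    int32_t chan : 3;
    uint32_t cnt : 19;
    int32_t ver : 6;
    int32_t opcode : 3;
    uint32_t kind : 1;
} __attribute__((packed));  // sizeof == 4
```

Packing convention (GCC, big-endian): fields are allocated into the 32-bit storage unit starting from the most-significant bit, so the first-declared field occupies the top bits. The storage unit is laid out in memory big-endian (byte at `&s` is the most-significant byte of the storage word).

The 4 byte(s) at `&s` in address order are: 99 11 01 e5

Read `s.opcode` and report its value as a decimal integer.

[0]=0x99 [1]=0x11 [2]=0x01 [3]=0xe5 (big-endian) → word 0x991101e5
chan:3 @ bit 29 → (0x991101e5>>29)&0x7 = 0x4
cnt:19 @ bit 10 → (0x991101e5>>10)&0x7ffff = 0x64440
ver:6 @ bit 4 → (0x991101e5>>4)&0x3f = 0x1e
opcode:3 @ bit 1 → (0x991101e5>>1)&0x7 = 0x2  ←
kind:1 @ bit 0 → (0x991101e5>>0)&0x1 = 0x1
opcode signed 3b, MSB=0: value = 2

2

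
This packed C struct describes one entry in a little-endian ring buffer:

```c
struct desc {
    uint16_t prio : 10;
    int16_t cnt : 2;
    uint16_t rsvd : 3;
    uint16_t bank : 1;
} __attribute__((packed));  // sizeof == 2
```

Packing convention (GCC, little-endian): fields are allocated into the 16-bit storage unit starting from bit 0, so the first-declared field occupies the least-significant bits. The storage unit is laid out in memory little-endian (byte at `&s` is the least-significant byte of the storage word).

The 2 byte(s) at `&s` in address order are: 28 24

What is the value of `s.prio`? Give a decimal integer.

[0]=0x28 [1]=0x24 (little-endian) → word 0x2428
prio:10 @ bit 0 → (0x2428>>0)&0x3ff = 0x28  ←
cnt:2 @ bit 10 → (0x2428>>10)&0x3 = 0x1
rsvd:3 @ bit 12 → (0x2428>>12)&0x7 = 0x2
bank:1 @ bit 15 → (0x2428>>15)&0x1 = 0x0

40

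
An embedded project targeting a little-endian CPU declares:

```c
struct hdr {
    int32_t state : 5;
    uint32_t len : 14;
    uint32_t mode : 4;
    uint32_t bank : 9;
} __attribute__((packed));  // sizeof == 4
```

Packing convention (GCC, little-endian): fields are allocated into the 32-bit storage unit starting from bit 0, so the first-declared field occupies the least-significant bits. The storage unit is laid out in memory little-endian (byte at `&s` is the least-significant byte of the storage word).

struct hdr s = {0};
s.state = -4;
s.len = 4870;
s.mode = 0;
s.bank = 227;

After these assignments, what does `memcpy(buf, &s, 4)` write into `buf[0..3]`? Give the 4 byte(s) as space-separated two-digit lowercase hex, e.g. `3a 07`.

state (5b) val=-4 bits=0x1c at bit 0: 0x0000001c
len (14b) val=4870 bits=0x1306 at bit 5: 0x000260dc
mode (4b) val=0 bits=0x0 at bit 19: 0x000260dc
bank (9b) val=227 bits=0xe3 at bit 23: 0x718260dc
word = 0x718260dc → little-endian bytes:
  [0]=0xdc  [1]=0x60  [2]=0x82  [3]=0x71

dc 60 82 71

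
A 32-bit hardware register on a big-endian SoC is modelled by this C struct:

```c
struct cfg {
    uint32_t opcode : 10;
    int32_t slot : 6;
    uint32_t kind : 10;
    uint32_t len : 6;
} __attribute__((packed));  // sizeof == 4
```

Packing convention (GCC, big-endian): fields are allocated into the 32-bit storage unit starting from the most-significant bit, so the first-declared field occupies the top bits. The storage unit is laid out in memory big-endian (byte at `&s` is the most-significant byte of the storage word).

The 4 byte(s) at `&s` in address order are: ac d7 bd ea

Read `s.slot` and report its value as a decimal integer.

23

[0]=0xac [1]=0xd7 [2]=0xbd [3]=0xea (big-endian) → word 0xacd7bdea
opcode:10 @ bit 22 → (0xacd7bdea>>22)&0x3ff = 0x2b3
slot:6 @ bit 16 → (0xacd7bdea>>16)&0x3f = 0x17  ←
kind:10 @ bit 6 → (0xacd7bdea>>6)&0x3ff = 0x2f7
len:6 @ bit 0 → (0xacd7bdea>>0)&0x3f = 0x2a
slot signed 6b, MSB=0: value = 23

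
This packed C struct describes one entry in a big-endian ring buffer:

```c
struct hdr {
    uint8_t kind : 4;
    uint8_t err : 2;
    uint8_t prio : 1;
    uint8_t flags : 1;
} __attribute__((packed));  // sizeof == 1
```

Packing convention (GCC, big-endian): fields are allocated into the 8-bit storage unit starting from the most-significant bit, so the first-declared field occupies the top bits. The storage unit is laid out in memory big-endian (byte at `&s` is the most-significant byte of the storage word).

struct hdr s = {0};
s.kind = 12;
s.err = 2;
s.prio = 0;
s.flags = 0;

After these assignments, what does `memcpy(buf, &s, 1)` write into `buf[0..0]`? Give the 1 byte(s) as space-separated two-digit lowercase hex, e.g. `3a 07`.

kind (4b) val=12 bits=0xc at bit 4: 0xc0
err (2b) val=2 bits=0x2 at bit 2: 0xc8
prio (1b) val=0 bits=0x0 at bit 1: 0xc8
flags (1b) val=0 bits=0x0 at bit 0: 0xc8
word = 0xc8 → big-endian bytes:
  [0]=0xc8

c8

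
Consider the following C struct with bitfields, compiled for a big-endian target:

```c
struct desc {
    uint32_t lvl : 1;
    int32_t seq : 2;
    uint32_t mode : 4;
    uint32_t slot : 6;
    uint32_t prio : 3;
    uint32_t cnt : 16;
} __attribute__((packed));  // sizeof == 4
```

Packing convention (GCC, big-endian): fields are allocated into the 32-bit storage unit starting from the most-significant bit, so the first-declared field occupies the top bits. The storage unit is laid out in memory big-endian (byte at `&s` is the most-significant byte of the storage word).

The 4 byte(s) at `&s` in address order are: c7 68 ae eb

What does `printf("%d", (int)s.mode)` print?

[0]=0xc7 [1]=0x68 [2]=0xae [3]=0xeb (big-endian) → word 0xc768aeeb
lvl:1 @ bit 31 → (0xc768aeeb>>31)&0x1 = 0x1
seq:2 @ bit 29 → (0xc768aeeb>>29)&0x3 = 0x2
mode:4 @ bit 25 → (0xc768aeeb>>25)&0xf = 0x3  ←
slot:6 @ bit 19 → (0xc768aeeb>>19)&0x3f = 0x2d
prio:3 @ bit 16 → (0xc768aeeb>>16)&0x7 = 0x0
cnt:16 @ bit 0 → (0xc768aeeb>>0)&0xffff = 0xaeeb

3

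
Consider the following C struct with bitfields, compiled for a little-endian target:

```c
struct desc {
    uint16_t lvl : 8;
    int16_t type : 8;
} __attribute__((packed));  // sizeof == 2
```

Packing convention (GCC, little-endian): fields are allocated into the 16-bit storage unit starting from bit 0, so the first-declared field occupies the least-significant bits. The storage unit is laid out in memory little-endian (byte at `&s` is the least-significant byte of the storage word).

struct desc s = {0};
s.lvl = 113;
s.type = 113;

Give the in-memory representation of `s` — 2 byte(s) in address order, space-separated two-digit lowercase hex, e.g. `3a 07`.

lvl:8 = 113 → 0x71 << 0 → word 0x0071
type:8 = 113 → 0x71 << 8 → word 0x7171
word = 0x7171 → little-endian bytes:
  [0]=0x71  [1]=0x71

71 71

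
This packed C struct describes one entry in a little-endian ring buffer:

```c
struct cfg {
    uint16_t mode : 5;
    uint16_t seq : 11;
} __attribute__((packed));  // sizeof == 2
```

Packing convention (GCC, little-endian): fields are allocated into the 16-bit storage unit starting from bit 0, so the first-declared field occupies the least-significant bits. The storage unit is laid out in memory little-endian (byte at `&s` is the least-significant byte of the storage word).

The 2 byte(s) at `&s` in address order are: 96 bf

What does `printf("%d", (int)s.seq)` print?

1532

[0]=0x96 [1]=0xbf (little-endian) → word 0xbf96
mode:5 @ bit 0 → (0xbf96>>0)&0x1f = 0x16
seq:11 @ bit 5 → (0xbf96>>5)&0x7ff = 0x5fc  ←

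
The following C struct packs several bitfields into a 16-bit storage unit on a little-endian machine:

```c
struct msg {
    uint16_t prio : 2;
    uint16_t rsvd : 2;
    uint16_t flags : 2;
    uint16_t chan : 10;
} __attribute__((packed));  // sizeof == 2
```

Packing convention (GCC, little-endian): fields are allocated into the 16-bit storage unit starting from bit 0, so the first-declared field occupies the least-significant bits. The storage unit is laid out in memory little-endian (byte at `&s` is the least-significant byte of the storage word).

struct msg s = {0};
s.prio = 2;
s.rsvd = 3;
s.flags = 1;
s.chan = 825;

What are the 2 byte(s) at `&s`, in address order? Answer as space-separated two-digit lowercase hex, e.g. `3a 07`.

5e ce

prio:2 = 2 → 0x2 << 0 → word 0x0002
rsvd:2 = 3 → 0x3 << 2 → word 0x000e
flags:2 = 1 → 0x1 << 4 → word 0x001e
chan:10 = 825 → 0x339 << 6 → word 0xce5e
word = 0xce5e → little-endian bytes:
  [0]=0x5e  [1]=0xce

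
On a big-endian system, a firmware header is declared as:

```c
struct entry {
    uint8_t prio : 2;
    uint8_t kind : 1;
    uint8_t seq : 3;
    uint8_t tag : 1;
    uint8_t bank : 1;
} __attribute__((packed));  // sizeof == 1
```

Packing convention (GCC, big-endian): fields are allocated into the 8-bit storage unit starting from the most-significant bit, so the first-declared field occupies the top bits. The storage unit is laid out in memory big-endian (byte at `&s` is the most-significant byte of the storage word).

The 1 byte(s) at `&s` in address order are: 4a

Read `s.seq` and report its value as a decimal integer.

2

[0]=0x4a (big-endian) → word 0x4a
prio:2 @ bit 6 → (0x4a>>6)&0x3 = 0x1
kind:1 @ bit 5 → (0x4a>>5)&0x1 = 0x0
seq:3 @ bit 2 → (0x4a>>2)&0x7 = 0x2  ←
tag:1 @ bit 1 → (0x4a>>1)&0x1 = 0x1
bank:1 @ bit 0 → (0x4a>>0)&0x1 = 0x0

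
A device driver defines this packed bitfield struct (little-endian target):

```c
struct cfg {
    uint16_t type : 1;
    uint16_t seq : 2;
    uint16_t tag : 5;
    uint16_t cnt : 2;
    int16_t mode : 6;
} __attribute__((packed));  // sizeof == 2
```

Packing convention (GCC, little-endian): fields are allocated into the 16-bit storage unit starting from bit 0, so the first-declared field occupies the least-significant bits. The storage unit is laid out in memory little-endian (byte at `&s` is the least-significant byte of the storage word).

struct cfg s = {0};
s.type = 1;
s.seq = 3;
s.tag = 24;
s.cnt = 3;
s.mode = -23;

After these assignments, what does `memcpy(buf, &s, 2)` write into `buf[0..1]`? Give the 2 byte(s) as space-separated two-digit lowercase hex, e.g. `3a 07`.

c7 a7

type:1 = 1 → 0x1 << 0 → word 0x0001
seq:2 = 3 → 0x3 << 1 → word 0x0007
tag:5 = 24 → 0x18 << 3 → word 0x00c7
cnt:2 = 3 → 0x3 << 8 → word 0x03c7
mode:6 = -23 → 0x29 << 10 → word 0xa7c7
word = 0xa7c7 → little-endian bytes:
  [0]=0xc7  [1]=0xa7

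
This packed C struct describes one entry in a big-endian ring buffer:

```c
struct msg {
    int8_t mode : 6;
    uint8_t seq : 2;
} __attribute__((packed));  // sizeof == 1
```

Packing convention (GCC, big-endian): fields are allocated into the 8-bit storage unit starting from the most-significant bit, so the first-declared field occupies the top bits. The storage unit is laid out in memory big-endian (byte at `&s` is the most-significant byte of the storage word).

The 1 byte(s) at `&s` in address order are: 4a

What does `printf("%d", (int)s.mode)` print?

18

[0]=0x4a (big-endian) → word 0x4a
mode:6 @ bit 2 → (0x4a>>2)&0x3f = 0x12  ←
seq:2 @ bit 0 → (0x4a>>0)&0x3 = 0x2
mode signed 6b, MSB=0: value = 18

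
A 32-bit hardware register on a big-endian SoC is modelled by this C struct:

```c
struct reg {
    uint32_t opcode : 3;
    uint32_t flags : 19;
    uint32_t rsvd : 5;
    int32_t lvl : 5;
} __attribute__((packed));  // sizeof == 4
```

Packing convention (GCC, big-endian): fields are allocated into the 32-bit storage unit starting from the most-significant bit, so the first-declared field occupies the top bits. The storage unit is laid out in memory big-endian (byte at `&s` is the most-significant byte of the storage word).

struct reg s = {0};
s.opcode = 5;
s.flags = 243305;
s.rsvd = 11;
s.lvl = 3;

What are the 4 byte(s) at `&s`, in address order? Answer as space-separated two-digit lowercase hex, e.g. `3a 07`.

opcode:3 = 5 → 0x5 << 29 → word 0xa0000000
flags:19 = 243305 → 0x3b669 << 10 → word 0xaed9a400
rsvd:5 = 11 → 0xb << 5 → word 0xaed9a560
lvl:5 = 3 → 0x3 << 0 → word 0xaed9a563
word = 0xaed9a563 → big-endian bytes:
  [0]=0xae  [1]=0xd9  [2]=0xa5  [3]=0x63

ae d9 a5 63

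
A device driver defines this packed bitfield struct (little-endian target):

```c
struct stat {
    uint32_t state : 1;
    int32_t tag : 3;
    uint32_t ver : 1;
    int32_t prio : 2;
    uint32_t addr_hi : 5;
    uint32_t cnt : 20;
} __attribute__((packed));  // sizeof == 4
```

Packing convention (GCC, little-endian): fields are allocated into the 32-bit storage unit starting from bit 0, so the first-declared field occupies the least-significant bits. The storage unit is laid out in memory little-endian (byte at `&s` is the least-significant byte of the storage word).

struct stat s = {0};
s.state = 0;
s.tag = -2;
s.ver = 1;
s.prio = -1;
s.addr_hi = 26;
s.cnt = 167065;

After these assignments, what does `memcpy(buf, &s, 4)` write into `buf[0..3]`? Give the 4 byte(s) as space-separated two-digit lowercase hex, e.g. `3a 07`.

7c 9d c9 28

state (1b) val=0 bits=0x0 at bit 0: 0x00000000
tag (3b) val=-2 bits=0x6 at bit 1: 0x0000000c
ver (1b) val=1 bits=0x1 at bit 4: 0x0000001c
prio (2b) val=-1 bits=0x3 at bit 5: 0x0000007c
addr_hi (5b) val=26 bits=0x1a at bit 7: 0x00000d7c
cnt (20b) val=167065 bits=0x28c99 at bit 12: 0x28c99d7c
word = 0x28c99d7c → little-endian bytes:
  [0]=0x7c  [1]=0x9d  [2]=0xc9  [3]=0x28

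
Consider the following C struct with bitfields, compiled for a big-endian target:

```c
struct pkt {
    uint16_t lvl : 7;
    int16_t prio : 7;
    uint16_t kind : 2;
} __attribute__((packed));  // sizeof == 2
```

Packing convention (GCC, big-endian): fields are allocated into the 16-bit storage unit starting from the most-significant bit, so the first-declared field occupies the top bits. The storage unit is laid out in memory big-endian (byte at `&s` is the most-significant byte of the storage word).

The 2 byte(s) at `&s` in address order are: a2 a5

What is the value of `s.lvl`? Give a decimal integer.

81

[0]=0xa2 [1]=0xa5 (big-endian) → word 0xa2a5
lvl:7 @ bit 9 → (0xa2a5>>9)&0x7f = 0x51  ←
prio:7 @ bit 2 → (0xa2a5>>2)&0x7f = 0x29
kind:2 @ bit 0 → (0xa2a5>>0)&0x3 = 0x1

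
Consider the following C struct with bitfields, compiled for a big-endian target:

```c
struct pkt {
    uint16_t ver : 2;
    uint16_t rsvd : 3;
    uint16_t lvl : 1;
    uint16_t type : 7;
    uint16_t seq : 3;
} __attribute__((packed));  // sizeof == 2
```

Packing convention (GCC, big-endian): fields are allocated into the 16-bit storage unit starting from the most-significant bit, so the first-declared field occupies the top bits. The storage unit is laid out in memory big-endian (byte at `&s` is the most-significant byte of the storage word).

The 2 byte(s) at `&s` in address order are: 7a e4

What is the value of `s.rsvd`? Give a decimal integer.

[0]=0x7a [1]=0xe4 (big-endian) → word 0x7ae4
ver:2 @ bit 14 → (0x7ae4>>14)&0x3 = 0x1
rsvd:3 @ bit 11 → (0x7ae4>>11)&0x7 = 0x7  ←
lvl:1 @ bit 10 → (0x7ae4>>10)&0x1 = 0x0
type:7 @ bit 3 → (0x7ae4>>3)&0x7f = 0x5c
seq:3 @ bit 0 → (0x7ae4>>0)&0x7 = 0x4

7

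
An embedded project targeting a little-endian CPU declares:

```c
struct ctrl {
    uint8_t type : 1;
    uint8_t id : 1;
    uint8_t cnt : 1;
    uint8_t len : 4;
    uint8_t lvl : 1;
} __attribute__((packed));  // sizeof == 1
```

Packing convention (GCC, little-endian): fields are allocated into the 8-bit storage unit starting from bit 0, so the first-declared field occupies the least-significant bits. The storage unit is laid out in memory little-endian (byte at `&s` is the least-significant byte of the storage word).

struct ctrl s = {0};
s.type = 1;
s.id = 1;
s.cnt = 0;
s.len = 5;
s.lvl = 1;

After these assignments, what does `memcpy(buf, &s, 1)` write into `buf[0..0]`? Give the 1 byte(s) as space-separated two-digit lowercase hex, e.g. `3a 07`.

[0+:1] type=1 & 0x1 = 0x1; word=0x01
[1+:1] id=1 & 0x1 = 0x1; word=0x03
[2+:1] cnt=0 & 0x1 = 0x0; word=0x03
[3+:4] len=5 & 0xf = 0x5; word=0x2b
[7+:1] lvl=1 & 0x1 = 0x1; word=0xab
word = 0xab → little-endian bytes:
  [0]=0xab

ab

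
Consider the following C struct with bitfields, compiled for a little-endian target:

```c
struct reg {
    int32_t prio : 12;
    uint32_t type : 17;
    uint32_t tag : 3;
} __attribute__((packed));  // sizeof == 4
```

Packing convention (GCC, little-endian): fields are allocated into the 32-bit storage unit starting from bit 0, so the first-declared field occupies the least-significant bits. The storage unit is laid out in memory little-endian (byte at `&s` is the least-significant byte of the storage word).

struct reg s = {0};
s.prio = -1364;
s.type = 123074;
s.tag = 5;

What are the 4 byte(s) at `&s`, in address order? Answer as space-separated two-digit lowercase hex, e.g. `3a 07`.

ac 2a 0c be

prio (12b) val=-1364 bits=0xaac at bit 0: 0x00000aac
type (17b) val=123074 bits=0x1e0c2 at bit 12: 0x1e0c2aac
tag (3b) val=5 bits=0x5 at bit 29: 0xbe0c2aac
word = 0xbe0c2aac → little-endian bytes:
  [0]=0xac  [1]=0x2a  [2]=0x0c  [3]=0xbe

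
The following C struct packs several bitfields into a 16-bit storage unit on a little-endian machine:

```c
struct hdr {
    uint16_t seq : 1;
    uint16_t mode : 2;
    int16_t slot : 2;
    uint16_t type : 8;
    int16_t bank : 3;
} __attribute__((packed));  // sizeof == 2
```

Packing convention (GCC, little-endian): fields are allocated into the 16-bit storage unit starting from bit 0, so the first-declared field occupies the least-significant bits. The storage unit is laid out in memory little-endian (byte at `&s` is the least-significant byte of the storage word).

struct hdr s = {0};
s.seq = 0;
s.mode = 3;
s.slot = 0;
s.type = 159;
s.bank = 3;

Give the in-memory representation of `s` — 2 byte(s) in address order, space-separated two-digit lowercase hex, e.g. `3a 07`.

e6 73

seq (1b) val=0 bits=0x0 at bit 0: 0x0000
mode (2b) val=3 bits=0x3 at bit 1: 0x0006
slot (2b) val=0 bits=0x0 at bit 3: 0x0006
type (8b) val=159 bits=0x9f at bit 5: 0x13e6
bank (3b) val=3 bits=0x3 at bit 13: 0x73e6
word = 0x73e6 → little-endian bytes:
  [0]=0xe6  [1]=0x73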